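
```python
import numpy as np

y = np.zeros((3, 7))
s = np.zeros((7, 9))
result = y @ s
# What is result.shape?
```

(3, 9)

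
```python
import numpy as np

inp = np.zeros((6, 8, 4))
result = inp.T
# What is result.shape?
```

(4, 8, 6)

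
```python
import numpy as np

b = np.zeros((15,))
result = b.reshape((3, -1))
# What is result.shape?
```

(3, 5)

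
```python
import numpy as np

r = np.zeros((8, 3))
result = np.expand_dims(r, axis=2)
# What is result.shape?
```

(8, 3, 1)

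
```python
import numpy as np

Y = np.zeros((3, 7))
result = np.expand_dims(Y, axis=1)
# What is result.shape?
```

(3, 1, 7)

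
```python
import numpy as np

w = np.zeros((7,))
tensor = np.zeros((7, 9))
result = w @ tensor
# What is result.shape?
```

(9,)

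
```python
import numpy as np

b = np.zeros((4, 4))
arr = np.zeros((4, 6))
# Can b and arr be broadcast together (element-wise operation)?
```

No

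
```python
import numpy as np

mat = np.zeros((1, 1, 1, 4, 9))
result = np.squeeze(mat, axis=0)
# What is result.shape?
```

(1, 1, 4, 9)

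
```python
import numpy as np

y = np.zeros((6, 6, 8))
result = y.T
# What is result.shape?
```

(8, 6, 6)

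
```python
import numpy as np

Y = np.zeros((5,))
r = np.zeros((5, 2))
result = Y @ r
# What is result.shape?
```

(2,)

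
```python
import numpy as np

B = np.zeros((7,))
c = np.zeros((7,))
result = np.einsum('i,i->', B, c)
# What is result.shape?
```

()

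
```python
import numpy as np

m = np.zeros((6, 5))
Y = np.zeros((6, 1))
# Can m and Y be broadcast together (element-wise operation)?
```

Yes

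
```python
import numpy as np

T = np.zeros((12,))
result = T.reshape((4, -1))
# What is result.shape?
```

(4, 3)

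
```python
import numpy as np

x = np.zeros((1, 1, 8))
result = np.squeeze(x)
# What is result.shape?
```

(8,)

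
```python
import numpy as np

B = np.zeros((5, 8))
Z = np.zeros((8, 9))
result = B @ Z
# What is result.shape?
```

(5, 9)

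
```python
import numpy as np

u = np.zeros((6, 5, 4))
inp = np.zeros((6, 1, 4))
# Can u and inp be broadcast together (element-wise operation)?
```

Yes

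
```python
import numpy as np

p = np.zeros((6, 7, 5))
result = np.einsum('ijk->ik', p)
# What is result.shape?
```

(6, 5)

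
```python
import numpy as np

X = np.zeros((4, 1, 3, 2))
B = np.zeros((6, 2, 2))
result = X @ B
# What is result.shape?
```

(4, 6, 3, 2)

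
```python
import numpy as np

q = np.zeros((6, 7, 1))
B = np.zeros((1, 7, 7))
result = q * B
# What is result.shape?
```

(6, 7, 7)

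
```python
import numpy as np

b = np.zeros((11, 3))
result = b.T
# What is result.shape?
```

(3, 11)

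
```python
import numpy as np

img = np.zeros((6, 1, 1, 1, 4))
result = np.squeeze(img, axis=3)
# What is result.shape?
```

(6, 1, 1, 4)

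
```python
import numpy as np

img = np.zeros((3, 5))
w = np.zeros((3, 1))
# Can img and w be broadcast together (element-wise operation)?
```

Yes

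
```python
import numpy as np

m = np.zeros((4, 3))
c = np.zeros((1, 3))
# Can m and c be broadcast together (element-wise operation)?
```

Yes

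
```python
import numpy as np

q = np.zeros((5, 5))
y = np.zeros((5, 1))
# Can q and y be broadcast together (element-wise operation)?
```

Yes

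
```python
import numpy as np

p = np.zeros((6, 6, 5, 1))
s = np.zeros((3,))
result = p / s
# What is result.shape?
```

(6, 6, 5, 3)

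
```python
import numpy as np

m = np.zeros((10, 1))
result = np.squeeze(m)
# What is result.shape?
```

(10,)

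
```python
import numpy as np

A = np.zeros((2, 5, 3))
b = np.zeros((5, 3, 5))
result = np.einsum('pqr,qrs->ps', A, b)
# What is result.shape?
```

(2, 5)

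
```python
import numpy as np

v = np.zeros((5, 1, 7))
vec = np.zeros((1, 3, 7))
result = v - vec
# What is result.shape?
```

(5, 3, 7)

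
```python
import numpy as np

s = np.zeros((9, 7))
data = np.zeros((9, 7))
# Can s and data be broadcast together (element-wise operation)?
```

Yes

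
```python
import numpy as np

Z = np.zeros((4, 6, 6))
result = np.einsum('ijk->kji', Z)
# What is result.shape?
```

(6, 6, 4)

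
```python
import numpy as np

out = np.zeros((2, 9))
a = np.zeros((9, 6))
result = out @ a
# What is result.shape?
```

(2, 6)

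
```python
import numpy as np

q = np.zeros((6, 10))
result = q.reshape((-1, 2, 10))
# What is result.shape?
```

(3, 2, 10)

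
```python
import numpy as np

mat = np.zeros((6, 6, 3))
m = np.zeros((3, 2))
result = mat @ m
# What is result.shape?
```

(6, 6, 2)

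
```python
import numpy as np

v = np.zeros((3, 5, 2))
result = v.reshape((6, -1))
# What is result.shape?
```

(6, 5)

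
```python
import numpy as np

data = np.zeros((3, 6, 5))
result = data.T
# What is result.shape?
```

(5, 6, 3)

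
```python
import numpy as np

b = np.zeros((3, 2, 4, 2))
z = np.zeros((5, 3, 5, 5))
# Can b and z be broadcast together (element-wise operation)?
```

No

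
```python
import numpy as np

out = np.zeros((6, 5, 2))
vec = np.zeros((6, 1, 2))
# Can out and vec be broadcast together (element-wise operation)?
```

Yes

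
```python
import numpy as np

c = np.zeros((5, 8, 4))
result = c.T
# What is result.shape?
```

(4, 8, 5)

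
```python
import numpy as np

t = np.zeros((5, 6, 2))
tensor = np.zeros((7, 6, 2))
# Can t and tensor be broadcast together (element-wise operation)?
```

No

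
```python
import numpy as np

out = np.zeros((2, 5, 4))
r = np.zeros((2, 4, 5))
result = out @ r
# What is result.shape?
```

(2, 5, 5)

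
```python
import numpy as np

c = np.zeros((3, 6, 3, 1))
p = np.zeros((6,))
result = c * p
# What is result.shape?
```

(3, 6, 3, 6)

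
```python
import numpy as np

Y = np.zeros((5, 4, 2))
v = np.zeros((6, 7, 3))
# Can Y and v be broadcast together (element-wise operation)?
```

No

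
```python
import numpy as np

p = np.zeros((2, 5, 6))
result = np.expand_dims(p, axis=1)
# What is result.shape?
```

(2, 1, 5, 6)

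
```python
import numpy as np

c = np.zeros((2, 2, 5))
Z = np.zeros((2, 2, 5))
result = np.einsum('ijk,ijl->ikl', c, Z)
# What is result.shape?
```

(2, 5, 5)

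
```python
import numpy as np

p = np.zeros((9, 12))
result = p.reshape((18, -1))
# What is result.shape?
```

(18, 6)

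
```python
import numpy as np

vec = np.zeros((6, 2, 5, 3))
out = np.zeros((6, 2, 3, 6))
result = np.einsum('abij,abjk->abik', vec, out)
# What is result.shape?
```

(6, 2, 5, 6)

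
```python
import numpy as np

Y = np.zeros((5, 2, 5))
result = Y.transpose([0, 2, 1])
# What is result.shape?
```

(5, 5, 2)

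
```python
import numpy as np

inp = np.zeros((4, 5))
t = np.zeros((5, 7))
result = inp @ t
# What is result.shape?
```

(4, 7)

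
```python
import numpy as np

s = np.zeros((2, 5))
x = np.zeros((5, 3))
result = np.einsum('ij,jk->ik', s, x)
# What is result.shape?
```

(2, 3)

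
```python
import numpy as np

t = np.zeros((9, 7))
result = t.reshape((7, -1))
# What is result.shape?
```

(7, 9)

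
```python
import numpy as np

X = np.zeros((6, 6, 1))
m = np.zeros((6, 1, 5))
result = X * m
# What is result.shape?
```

(6, 6, 5)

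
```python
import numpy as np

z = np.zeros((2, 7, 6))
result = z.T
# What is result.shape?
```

(6, 7, 2)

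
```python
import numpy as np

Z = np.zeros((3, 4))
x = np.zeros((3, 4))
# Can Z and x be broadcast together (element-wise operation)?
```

Yes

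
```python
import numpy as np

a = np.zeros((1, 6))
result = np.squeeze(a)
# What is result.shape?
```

(6,)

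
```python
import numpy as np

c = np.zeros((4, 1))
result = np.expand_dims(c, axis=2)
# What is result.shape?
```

(4, 1, 1)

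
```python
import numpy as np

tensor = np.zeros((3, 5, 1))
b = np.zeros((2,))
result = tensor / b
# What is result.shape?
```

(3, 5, 2)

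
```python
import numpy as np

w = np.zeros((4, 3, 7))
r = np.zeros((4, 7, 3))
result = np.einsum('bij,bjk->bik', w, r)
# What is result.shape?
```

(4, 3, 3)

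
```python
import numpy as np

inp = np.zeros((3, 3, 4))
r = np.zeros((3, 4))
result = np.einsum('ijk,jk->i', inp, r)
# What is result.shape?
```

(3,)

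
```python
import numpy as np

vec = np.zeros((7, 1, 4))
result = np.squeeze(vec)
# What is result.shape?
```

(7, 4)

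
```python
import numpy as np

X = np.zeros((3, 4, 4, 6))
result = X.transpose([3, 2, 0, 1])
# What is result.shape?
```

(6, 4, 3, 4)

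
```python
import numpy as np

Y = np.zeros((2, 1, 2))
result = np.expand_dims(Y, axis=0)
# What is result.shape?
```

(1, 2, 1, 2)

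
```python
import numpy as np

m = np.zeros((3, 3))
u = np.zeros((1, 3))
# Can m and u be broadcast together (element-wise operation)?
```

Yes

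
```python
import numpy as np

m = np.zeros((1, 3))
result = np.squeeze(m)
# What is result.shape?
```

(3,)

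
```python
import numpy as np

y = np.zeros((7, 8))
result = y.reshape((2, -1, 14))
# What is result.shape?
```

(2, 2, 14)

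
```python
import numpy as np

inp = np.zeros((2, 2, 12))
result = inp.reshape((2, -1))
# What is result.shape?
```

(2, 24)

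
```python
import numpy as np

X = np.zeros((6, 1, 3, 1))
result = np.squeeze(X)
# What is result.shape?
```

(6, 3)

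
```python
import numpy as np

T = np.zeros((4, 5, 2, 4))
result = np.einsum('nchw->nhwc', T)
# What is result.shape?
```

(4, 2, 4, 5)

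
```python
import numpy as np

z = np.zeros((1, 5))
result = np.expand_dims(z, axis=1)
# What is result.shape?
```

(1, 1, 5)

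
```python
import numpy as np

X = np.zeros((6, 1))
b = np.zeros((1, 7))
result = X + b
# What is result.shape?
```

(6, 7)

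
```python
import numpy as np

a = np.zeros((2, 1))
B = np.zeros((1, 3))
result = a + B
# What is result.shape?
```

(2, 3)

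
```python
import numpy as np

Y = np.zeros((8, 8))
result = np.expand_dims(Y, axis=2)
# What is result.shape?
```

(8, 8, 1)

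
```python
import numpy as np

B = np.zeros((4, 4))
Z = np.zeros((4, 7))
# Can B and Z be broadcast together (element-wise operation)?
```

No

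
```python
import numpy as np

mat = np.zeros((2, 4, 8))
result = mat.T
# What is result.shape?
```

(8, 4, 2)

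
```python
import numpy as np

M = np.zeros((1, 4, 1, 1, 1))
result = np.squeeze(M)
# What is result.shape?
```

(4,)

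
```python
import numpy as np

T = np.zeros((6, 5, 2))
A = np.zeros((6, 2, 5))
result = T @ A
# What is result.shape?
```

(6, 5, 5)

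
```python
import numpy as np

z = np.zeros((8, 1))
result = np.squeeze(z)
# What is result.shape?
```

(8,)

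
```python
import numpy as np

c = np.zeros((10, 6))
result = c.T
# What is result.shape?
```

(6, 10)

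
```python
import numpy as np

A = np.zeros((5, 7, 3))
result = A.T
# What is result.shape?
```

(3, 7, 5)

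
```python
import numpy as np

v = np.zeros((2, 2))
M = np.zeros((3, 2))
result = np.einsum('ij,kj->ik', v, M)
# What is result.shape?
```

(2, 3)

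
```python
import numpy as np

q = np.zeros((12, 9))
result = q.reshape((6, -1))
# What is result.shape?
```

(6, 18)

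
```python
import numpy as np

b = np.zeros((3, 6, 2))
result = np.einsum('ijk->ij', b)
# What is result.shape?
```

(3, 6)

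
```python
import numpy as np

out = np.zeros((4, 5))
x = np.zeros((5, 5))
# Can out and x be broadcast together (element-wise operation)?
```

No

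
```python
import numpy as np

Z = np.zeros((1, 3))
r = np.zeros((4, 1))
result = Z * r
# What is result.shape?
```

(4, 3)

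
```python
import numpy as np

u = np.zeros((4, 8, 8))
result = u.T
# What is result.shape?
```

(8, 8, 4)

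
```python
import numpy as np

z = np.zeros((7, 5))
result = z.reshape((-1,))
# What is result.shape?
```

(35,)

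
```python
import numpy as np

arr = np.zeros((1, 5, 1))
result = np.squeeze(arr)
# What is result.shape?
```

(5,)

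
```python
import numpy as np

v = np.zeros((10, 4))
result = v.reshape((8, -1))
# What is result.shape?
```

(8, 5)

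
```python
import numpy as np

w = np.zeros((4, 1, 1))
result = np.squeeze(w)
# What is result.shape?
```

(4,)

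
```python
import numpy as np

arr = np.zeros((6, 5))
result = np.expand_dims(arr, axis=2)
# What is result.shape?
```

(6, 5, 1)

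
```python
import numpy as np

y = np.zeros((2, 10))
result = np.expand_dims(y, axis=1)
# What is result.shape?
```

(2, 1, 10)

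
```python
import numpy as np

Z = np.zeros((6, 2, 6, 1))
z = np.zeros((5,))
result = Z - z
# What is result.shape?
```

(6, 2, 6, 5)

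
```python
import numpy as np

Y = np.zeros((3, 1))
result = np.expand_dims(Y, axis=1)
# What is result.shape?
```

(3, 1, 1)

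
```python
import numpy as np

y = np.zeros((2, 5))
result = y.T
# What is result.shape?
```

(5, 2)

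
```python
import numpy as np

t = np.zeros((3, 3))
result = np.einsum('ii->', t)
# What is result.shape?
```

()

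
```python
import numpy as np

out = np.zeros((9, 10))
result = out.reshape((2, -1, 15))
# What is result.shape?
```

(2, 3, 15)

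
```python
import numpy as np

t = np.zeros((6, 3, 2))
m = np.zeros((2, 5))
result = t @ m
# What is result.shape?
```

(6, 3, 5)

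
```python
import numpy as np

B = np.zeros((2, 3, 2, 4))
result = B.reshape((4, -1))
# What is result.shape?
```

(4, 12)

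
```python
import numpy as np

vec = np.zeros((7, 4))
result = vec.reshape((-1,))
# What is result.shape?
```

(28,)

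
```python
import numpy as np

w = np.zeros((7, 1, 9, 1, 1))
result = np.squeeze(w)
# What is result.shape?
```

(7, 9)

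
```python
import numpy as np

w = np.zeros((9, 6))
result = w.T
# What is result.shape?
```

(6, 9)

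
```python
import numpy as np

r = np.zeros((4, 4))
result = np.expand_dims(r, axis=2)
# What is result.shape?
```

(4, 4, 1)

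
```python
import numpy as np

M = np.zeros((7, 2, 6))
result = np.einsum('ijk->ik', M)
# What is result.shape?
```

(7, 6)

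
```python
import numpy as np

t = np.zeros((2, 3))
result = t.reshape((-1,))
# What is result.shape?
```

(6,)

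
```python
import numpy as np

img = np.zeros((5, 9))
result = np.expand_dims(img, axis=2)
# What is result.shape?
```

(5, 9, 1)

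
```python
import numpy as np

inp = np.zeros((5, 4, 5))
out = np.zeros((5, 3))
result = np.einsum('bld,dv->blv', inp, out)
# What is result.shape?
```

(5, 4, 3)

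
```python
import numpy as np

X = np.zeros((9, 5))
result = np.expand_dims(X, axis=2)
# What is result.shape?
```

(9, 5, 1)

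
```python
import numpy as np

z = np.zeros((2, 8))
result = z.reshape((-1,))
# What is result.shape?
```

(16,)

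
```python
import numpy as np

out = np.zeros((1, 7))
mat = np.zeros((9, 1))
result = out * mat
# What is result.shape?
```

(9, 7)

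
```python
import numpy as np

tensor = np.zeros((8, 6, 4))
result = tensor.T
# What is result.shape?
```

(4, 6, 8)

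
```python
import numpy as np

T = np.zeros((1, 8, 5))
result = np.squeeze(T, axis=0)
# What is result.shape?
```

(8, 5)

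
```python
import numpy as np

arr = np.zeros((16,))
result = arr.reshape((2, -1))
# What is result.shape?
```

(2, 8)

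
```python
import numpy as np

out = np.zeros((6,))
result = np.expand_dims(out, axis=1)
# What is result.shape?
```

(6, 1)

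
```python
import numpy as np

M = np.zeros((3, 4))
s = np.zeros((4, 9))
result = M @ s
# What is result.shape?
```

(3, 9)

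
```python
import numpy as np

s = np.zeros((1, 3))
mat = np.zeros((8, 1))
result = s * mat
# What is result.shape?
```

(8, 3)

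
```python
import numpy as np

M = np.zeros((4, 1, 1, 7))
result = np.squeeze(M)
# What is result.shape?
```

(4, 7)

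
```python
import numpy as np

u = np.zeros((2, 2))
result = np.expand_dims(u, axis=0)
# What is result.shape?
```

(1, 2, 2)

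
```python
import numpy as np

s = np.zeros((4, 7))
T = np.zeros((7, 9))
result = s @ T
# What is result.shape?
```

(4, 9)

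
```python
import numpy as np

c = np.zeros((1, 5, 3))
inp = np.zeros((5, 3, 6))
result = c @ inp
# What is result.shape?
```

(5, 5, 6)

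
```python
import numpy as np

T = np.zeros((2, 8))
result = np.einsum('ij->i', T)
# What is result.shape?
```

(2,)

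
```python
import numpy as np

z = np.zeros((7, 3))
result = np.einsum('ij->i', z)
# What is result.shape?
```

(7,)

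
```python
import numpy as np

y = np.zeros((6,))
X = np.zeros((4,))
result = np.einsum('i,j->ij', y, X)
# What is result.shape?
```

(6, 4)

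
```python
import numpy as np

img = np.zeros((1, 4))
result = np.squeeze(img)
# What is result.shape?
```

(4,)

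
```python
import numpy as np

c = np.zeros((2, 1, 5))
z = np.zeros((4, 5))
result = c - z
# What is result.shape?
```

(2, 4, 5)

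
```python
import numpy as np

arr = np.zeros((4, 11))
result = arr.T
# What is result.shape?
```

(11, 4)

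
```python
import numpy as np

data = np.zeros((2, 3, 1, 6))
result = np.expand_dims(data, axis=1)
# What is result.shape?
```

(2, 1, 3, 1, 6)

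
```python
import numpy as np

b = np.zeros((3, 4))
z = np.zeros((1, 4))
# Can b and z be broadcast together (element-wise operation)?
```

Yes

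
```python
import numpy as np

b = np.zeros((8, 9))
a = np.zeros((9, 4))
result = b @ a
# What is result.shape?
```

(8, 4)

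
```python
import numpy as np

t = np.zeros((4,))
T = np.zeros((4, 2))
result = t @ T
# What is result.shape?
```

(2,)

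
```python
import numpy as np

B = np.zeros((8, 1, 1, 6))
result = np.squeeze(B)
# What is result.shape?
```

(8, 6)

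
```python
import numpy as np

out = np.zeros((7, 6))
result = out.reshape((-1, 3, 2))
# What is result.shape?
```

(7, 3, 2)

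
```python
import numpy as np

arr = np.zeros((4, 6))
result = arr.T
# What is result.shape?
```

(6, 4)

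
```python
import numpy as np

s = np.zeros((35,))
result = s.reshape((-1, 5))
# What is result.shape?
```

(7, 5)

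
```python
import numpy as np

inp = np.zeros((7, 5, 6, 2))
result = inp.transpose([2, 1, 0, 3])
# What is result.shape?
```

(6, 5, 7, 2)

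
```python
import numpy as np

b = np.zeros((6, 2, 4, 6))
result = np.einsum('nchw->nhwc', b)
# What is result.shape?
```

(6, 4, 6, 2)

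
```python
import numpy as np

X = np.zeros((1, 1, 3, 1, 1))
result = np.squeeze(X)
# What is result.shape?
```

(3,)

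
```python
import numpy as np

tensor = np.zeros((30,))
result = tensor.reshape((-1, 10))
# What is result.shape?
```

(3, 10)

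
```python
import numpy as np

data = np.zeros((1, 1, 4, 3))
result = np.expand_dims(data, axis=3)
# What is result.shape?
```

(1, 1, 4, 1, 3)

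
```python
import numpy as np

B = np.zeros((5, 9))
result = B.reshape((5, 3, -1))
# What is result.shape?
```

(5, 3, 3)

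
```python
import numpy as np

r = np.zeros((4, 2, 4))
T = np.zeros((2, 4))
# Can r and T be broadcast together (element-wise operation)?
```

Yes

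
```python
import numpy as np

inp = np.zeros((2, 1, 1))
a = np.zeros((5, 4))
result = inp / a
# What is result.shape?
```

(2, 5, 4)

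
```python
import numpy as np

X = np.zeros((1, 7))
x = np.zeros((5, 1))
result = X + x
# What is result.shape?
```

(5, 7)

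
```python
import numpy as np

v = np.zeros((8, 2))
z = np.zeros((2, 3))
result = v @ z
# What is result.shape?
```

(8, 3)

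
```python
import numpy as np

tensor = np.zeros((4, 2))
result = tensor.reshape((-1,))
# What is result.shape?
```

(8,)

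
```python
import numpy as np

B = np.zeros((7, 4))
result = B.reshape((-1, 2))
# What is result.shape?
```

(14, 2)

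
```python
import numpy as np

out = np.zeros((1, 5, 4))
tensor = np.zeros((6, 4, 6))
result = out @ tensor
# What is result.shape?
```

(6, 5, 6)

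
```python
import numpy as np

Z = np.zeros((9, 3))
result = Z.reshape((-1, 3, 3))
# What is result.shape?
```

(3, 3, 3)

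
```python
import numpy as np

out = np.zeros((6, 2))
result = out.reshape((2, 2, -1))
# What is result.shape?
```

(2, 2, 3)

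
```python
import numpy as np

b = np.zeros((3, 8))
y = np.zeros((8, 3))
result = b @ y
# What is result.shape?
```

(3, 3)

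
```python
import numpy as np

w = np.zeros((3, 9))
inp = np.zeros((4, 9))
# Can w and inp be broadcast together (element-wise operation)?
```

No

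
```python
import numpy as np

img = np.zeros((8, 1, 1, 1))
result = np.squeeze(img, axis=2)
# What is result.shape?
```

(8, 1, 1)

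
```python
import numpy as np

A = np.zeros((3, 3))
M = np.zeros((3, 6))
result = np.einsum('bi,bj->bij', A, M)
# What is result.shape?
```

(3, 3, 6)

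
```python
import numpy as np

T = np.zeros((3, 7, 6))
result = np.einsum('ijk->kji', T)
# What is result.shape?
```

(6, 7, 3)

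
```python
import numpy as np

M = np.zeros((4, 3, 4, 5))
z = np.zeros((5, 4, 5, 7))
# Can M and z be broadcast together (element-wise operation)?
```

No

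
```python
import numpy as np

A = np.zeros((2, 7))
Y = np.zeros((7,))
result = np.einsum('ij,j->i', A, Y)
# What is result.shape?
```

(2,)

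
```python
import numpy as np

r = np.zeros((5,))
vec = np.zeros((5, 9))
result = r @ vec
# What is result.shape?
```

(9,)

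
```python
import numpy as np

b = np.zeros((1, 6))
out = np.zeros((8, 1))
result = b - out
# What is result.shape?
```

(8, 6)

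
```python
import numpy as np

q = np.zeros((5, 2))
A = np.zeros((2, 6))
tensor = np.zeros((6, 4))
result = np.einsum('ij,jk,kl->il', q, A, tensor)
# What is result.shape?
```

(5, 4)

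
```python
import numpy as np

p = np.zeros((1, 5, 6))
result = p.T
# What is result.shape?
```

(6, 5, 1)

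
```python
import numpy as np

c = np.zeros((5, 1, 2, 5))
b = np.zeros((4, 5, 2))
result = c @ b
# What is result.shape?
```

(5, 4, 2, 2)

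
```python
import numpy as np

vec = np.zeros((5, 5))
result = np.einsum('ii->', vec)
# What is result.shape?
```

()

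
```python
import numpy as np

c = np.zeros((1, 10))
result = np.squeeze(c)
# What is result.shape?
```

(10,)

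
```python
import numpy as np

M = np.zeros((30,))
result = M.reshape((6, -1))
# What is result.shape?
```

(6, 5)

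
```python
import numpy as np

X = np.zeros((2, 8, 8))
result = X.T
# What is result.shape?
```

(8, 8, 2)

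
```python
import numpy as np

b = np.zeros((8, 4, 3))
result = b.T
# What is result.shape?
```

(3, 4, 8)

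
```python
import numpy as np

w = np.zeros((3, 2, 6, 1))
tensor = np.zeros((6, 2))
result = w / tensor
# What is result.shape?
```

(3, 2, 6, 2)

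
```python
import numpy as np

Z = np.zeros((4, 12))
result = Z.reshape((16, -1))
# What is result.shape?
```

(16, 3)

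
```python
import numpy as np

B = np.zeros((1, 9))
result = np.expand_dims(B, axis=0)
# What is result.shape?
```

(1, 1, 9)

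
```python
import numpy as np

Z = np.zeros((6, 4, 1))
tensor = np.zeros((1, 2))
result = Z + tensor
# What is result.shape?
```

(6, 4, 2)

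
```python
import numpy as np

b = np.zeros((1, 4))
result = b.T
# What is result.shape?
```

(4, 1)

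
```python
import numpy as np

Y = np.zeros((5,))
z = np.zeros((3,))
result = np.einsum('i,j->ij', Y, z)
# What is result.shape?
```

(5, 3)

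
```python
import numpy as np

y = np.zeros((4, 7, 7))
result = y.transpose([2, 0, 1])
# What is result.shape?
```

(7, 4, 7)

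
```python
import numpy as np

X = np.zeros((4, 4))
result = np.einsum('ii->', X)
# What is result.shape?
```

()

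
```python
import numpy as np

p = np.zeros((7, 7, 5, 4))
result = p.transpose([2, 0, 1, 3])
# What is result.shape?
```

(5, 7, 7, 4)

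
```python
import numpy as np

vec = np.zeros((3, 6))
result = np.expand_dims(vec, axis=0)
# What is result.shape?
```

(1, 3, 6)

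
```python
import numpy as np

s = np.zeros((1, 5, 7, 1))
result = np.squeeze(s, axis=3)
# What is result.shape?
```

(1, 5, 7)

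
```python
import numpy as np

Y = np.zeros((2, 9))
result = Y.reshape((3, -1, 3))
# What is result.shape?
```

(3, 2, 3)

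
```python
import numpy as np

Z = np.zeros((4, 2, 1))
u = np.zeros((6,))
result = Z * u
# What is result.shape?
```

(4, 2, 6)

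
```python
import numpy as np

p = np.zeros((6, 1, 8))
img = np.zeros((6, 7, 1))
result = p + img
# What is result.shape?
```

(6, 7, 8)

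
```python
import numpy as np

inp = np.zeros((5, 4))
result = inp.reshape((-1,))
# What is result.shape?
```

(20,)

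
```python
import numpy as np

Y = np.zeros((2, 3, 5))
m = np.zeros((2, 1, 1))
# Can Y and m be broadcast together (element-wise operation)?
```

Yes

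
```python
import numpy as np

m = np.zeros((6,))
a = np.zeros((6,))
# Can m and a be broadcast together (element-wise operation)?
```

Yes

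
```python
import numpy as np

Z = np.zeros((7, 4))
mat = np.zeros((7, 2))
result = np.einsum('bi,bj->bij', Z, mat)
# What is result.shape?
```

(7, 4, 2)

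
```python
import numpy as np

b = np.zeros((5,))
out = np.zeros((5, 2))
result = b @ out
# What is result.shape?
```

(2,)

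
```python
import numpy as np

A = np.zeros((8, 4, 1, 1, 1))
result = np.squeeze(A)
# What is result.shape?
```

(8, 4)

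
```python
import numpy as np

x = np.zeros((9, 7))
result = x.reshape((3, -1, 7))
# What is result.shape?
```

(3, 3, 7)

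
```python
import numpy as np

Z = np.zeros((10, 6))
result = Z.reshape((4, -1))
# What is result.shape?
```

(4, 15)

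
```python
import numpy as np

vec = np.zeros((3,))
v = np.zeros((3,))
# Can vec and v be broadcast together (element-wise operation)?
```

Yes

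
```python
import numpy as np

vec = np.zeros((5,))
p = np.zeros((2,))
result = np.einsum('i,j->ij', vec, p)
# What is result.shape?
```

(5, 2)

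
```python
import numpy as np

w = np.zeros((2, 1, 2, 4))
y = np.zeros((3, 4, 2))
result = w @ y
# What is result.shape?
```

(2, 3, 2, 2)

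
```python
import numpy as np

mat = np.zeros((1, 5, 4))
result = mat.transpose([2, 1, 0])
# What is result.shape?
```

(4, 5, 1)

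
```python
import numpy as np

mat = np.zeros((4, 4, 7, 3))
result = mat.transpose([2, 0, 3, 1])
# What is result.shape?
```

(7, 4, 3, 4)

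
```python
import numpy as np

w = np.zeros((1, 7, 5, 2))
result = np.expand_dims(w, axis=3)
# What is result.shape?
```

(1, 7, 5, 1, 2)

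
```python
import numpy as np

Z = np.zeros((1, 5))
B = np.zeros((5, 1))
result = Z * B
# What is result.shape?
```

(5, 5)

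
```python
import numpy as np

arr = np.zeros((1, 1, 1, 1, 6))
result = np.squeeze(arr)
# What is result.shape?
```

(6,)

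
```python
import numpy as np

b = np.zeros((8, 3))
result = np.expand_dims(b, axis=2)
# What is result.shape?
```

(8, 3, 1)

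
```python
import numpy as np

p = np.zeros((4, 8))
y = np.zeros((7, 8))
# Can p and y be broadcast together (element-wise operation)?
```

No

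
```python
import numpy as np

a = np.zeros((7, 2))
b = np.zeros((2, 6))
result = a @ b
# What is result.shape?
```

(7, 6)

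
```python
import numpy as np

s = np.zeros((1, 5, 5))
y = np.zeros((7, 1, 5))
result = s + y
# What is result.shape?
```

(7, 5, 5)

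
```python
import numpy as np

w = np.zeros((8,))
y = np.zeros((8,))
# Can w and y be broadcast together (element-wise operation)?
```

Yes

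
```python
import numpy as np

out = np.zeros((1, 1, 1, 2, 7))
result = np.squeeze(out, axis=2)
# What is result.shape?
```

(1, 1, 2, 7)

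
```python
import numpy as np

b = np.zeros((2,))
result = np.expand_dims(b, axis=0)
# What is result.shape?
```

(1, 2)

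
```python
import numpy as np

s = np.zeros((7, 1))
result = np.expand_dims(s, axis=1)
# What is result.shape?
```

(7, 1, 1)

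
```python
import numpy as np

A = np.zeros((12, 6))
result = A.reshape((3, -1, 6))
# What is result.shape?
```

(3, 4, 6)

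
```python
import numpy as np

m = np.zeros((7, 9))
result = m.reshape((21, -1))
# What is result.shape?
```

(21, 3)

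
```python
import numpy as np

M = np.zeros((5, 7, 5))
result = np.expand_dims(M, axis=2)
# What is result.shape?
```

(5, 7, 1, 5)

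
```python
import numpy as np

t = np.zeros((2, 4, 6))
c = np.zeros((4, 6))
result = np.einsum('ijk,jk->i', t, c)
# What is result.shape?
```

(2,)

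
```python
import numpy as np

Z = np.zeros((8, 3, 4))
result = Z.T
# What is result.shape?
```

(4, 3, 8)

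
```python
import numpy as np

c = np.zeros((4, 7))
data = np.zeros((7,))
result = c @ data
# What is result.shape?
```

(4,)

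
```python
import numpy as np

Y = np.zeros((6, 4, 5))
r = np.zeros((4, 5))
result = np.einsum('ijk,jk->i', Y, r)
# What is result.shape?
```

(6,)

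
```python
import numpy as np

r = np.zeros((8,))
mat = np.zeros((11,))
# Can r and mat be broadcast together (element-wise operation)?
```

No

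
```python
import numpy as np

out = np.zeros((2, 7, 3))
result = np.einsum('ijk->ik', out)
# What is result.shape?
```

(2, 3)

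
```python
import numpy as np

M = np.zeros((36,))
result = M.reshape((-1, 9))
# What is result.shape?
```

(4, 9)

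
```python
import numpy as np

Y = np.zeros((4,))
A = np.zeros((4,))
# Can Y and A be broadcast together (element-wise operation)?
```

Yes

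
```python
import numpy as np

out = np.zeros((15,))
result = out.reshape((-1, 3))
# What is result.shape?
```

(5, 3)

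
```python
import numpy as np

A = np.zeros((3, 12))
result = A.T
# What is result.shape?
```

(12, 3)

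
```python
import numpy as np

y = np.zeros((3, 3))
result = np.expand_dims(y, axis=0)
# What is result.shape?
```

(1, 3, 3)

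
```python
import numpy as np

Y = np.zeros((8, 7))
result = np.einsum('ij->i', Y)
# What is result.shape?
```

(8,)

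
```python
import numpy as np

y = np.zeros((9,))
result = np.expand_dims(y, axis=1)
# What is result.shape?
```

(9, 1)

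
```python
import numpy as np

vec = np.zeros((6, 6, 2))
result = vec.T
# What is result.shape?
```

(2, 6, 6)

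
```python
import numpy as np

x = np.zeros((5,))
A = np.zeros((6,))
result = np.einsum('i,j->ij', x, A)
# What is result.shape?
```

(5, 6)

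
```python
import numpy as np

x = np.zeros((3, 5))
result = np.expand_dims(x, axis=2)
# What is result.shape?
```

(3, 5, 1)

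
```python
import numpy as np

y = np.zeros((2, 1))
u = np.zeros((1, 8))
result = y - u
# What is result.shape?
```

(2, 8)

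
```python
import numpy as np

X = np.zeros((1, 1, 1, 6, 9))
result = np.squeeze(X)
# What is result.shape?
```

(6, 9)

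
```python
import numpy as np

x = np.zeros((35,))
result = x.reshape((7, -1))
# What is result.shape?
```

(7, 5)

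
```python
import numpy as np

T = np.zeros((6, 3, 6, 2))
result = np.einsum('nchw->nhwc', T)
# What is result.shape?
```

(6, 6, 2, 3)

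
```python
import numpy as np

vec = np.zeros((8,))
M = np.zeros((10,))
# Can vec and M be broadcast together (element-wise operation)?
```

No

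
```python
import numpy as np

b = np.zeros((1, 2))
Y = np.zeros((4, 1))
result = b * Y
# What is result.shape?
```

(4, 2)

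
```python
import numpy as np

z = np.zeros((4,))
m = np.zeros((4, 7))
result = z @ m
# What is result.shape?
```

(7,)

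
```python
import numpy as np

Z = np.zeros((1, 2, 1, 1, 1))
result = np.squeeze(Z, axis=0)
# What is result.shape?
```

(2, 1, 1, 1)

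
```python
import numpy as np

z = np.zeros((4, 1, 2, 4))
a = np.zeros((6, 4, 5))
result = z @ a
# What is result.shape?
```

(4, 6, 2, 5)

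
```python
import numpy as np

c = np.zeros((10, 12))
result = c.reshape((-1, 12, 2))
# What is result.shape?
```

(5, 12, 2)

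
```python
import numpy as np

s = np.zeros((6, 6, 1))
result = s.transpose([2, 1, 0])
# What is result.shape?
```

(1, 6, 6)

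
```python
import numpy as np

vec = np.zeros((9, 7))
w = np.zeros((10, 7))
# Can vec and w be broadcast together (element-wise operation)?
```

No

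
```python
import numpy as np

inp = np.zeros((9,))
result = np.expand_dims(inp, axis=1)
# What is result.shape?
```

(9, 1)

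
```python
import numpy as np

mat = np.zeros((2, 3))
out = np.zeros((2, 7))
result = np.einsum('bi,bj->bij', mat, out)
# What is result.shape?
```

(2, 3, 7)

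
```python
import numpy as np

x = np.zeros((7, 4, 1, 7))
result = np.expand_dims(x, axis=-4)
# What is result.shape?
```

(7, 1, 4, 1, 7)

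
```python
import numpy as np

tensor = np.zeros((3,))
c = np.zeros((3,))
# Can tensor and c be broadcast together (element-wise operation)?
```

Yes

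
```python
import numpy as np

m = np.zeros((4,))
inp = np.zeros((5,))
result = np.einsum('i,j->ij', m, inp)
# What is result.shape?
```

(4, 5)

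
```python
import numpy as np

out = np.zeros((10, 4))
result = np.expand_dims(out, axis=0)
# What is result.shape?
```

(1, 10, 4)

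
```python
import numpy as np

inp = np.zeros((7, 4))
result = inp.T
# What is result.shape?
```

(4, 7)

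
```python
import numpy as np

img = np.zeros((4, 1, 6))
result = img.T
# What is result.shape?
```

(6, 1, 4)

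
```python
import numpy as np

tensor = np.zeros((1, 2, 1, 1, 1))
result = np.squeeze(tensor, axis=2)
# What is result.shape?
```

(1, 2, 1, 1)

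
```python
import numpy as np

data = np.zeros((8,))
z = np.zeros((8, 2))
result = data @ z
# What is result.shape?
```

(2,)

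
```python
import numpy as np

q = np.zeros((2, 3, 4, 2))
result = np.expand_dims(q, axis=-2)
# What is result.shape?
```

(2, 3, 4, 1, 2)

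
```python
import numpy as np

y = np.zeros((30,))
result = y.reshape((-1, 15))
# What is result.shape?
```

(2, 15)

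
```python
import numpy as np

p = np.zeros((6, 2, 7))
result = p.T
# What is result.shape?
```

(7, 2, 6)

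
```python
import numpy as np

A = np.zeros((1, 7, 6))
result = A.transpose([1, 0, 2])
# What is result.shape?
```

(7, 1, 6)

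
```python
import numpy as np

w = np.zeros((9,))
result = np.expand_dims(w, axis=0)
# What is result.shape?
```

(1, 9)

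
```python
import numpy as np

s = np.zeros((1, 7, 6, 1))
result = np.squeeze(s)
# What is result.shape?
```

(7, 6)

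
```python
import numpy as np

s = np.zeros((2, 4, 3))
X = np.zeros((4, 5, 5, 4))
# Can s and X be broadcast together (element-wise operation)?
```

No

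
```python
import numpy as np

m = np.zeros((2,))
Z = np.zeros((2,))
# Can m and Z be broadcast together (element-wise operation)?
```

Yes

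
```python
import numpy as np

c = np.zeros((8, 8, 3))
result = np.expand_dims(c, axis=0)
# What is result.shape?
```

(1, 8, 8, 3)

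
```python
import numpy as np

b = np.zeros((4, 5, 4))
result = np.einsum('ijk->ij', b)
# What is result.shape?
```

(4, 5)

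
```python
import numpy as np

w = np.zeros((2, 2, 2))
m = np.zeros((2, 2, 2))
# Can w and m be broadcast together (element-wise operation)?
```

Yes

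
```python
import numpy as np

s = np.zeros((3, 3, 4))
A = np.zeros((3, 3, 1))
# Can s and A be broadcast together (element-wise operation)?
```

Yes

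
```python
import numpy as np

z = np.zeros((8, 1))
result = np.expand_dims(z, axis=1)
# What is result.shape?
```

(8, 1, 1)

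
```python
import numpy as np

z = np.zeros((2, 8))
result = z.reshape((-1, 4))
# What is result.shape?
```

(4, 4)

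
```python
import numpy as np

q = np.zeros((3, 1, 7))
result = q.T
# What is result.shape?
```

(7, 1, 3)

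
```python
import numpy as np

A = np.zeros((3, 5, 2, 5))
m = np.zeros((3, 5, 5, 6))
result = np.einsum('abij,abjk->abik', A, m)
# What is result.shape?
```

(3, 5, 2, 6)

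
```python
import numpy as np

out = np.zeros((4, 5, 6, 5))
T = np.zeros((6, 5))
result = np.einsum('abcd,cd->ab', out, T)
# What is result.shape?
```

(4, 5)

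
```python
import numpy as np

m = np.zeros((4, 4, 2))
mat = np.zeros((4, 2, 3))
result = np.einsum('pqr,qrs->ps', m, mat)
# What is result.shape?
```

(4, 3)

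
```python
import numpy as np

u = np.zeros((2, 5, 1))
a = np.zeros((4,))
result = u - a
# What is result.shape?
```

(2, 5, 4)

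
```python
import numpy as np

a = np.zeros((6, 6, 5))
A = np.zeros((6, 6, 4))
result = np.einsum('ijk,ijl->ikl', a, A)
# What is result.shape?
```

(6, 5, 4)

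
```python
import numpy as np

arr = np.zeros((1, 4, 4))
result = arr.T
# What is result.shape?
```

(4, 4, 1)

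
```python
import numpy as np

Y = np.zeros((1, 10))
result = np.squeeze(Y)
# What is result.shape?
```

(10,)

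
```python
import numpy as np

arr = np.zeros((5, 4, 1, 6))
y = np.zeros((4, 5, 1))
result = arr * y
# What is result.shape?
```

(5, 4, 5, 6)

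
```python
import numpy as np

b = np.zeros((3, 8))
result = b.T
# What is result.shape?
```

(8, 3)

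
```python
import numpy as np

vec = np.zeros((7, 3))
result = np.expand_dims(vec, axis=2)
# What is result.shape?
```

(7, 3, 1)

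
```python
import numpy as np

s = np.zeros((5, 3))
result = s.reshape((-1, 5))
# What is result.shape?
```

(3, 5)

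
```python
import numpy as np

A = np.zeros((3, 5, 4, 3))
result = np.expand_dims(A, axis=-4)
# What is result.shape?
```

(3, 1, 5, 4, 3)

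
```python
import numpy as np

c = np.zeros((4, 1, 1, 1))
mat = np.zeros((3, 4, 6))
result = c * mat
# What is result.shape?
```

(4, 3, 4, 6)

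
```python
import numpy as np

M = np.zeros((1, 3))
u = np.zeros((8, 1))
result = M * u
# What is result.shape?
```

(8, 3)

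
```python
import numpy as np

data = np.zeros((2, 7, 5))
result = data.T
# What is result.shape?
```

(5, 7, 2)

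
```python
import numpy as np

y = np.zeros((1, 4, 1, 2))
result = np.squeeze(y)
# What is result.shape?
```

(4, 2)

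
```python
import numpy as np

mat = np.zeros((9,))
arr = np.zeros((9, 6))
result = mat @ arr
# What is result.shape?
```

(6,)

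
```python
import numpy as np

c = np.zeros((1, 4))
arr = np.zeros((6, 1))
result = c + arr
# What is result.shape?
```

(6, 4)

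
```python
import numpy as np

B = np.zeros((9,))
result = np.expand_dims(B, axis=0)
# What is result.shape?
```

(1, 9)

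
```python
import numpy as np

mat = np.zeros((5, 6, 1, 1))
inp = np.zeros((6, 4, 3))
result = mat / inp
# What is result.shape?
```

(5, 6, 4, 3)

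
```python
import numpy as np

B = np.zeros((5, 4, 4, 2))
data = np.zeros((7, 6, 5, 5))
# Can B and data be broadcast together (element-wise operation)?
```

No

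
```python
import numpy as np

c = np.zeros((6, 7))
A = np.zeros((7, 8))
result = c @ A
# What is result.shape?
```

(6, 8)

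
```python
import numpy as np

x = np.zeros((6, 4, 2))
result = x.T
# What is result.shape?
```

(2, 4, 6)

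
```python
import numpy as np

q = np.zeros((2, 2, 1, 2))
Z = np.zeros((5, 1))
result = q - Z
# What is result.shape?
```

(2, 2, 5, 2)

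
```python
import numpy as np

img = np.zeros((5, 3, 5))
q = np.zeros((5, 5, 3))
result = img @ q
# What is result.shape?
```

(5, 3, 3)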